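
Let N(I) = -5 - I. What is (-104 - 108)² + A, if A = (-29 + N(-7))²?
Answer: 45673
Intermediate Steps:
A = 729 (A = (-29 + (-5 - 1*(-7)))² = (-29 + (-5 + 7))² = (-29 + 2)² = (-27)² = 729)
(-104 - 108)² + A = (-104 - 108)² + 729 = (-212)² + 729 = 44944 + 729 = 45673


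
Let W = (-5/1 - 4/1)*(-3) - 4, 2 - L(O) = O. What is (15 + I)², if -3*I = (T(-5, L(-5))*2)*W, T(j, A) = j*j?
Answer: 1221025/9 ≈ 1.3567e+5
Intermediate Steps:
L(O) = 2 - O
T(j, A) = j²
W = 23 (W = (-5*1 - 4*1)*(-3) - 4 = (-5 - 4)*(-3) - 4 = -9*(-3) - 4 = 27 - 4 = 23)
I = -1150/3 (I = -(-5)²*2*23/3 = -25*2*23/3 = -50*23/3 = -⅓*1150 = -1150/3 ≈ -383.33)
(15 + I)² = (15 - 1150/3)² = (-1105/3)² = 1221025/9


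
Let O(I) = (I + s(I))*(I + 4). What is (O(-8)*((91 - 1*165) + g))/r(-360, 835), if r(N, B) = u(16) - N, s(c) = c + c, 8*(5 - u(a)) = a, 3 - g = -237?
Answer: 5312/121 ≈ 43.901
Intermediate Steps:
g = 240 (g = 3 - 1*(-237) = 3 + 237 = 240)
u(a) = 5 - a/8
s(c) = 2*c
r(N, B) = 3 - N (r(N, B) = (5 - 1/8*16) - N = (5 - 2) - N = 3 - N)
O(I) = 3*I*(4 + I) (O(I) = (I + 2*I)*(I + 4) = (3*I)*(4 + I) = 3*I*(4 + I))
(O(-8)*((91 - 1*165) + g))/r(-360, 835) = ((3*(-8)*(4 - 8))*((91 - 1*165) + 240))/(3 - 1*(-360)) = ((3*(-8)*(-4))*((91 - 165) + 240))/(3 + 360) = (96*(-74 + 240))/363 = (96*166)*(1/363) = 15936*(1/363) = 5312/121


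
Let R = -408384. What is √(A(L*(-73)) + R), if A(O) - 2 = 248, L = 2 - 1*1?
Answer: I*√408134 ≈ 638.85*I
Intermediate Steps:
L = 1 (L = 2 - 1 = 1)
A(O) = 250 (A(O) = 2 + 248 = 250)
√(A(L*(-73)) + R) = √(250 - 408384) = √(-408134) = I*√408134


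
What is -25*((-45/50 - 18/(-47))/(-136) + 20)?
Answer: -6393215/12784 ≈ -500.10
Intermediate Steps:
-25*((-45/50 - 18/(-47))/(-136) + 20) = -25*((-45*1/50 - 18*(-1/47))*(-1/136) + 20) = -25*((-9/10 + 18/47)*(-1/136) + 20) = -25*(-243/470*(-1/136) + 20) = -25*(243/63920 + 20) = -25*1278643/63920 = -6393215/12784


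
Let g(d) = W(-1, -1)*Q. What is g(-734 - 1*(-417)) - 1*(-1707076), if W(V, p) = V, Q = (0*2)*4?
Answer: 1707076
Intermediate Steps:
Q = 0 (Q = 0*4 = 0)
g(d) = 0 (g(d) = -1*0 = 0)
g(-734 - 1*(-417)) - 1*(-1707076) = 0 - 1*(-1707076) = 0 + 1707076 = 1707076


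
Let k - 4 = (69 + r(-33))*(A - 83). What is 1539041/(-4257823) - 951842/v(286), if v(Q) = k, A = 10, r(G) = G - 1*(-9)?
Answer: 4047725166445/13969917263 ≈ 289.75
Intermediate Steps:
r(G) = 9 + G (r(G) = G + 9 = 9 + G)
k = -3281 (k = 4 + (69 + (9 - 33))*(10 - 83) = 4 + (69 - 24)*(-73) = 4 + 45*(-73) = 4 - 3285 = -3281)
v(Q) = -3281
1539041/(-4257823) - 951842/v(286) = 1539041/(-4257823) - 951842/(-3281) = 1539041*(-1/4257823) - 951842*(-1/3281) = -1539041/4257823 + 951842/3281 = 4047725166445/13969917263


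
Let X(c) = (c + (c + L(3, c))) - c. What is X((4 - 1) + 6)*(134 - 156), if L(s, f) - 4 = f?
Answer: -484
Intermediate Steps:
L(s, f) = 4 + f
X(c) = 4 + 2*c (X(c) = (c + (c + (4 + c))) - c = (c + (4 + 2*c)) - c = (4 + 3*c) - c = 4 + 2*c)
X((4 - 1) + 6)*(134 - 156) = (4 + 2*((4 - 1) + 6))*(134 - 156) = (4 + 2*(3 + 6))*(-22) = (4 + 2*9)*(-22) = (4 + 18)*(-22) = 22*(-22) = -484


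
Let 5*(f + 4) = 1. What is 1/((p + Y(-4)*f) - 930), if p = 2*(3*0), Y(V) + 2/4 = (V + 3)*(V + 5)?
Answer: -10/9243 ≈ -0.0010819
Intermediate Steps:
f = -19/5 (f = -4 + (⅕)*1 = -4 + ⅕ = -19/5 ≈ -3.8000)
Y(V) = -½ + (3 + V)*(5 + V) (Y(V) = -½ + (V + 3)*(V + 5) = -½ + (3 + V)*(5 + V))
p = 0 (p = 2*0 = 0)
1/((p + Y(-4)*f) - 930) = 1/((0 + (29/2 + (-4)² + 8*(-4))*(-19/5)) - 930) = 1/((0 + (29/2 + 16 - 32)*(-19/5)) - 930) = 1/((0 - 3/2*(-19/5)) - 930) = 1/((0 + 57/10) - 930) = 1/(57/10 - 930) = 1/(-9243/10) = -10/9243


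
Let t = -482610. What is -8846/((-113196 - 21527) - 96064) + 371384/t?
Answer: -13573571858/18563352345 ≈ -0.73120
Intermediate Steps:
-8846/((-113196 - 21527) - 96064) + 371384/t = -8846/((-113196 - 21527) - 96064) + 371384/(-482610) = -8846/(-134723 - 96064) + 371384*(-1/482610) = -8846/(-230787) - 185692/241305 = -8846*(-1/230787) - 185692/241305 = 8846/230787 - 185692/241305 = -13573571858/18563352345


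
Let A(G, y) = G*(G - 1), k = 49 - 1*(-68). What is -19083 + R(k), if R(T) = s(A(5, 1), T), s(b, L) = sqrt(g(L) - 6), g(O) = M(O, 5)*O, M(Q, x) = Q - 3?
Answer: -19083 + 2*sqrt(3333) ≈ -18968.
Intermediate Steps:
M(Q, x) = -3 + Q
g(O) = O*(-3 + O) (g(O) = (-3 + O)*O = O*(-3 + O))
k = 117 (k = 49 + 68 = 117)
A(G, y) = G*(-1 + G)
s(b, L) = sqrt(-6 + L*(-3 + L)) (s(b, L) = sqrt(L*(-3 + L) - 6) = sqrt(-6 + L*(-3 + L)))
R(T) = sqrt(-6 + T*(-3 + T))
-19083 + R(k) = -19083 + sqrt(-6 + 117*(-3 + 117)) = -19083 + sqrt(-6 + 117*114) = -19083 + sqrt(-6 + 13338) = -19083 + sqrt(13332) = -19083 + 2*sqrt(3333)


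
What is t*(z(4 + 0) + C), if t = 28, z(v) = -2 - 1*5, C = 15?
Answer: 224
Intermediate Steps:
z(v) = -7 (z(v) = -2 - 5 = -7)
t*(z(4 + 0) + C) = 28*(-7 + 15) = 28*8 = 224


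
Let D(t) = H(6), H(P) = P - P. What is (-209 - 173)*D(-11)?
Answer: 0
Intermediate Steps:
H(P) = 0
D(t) = 0
(-209 - 173)*D(-11) = (-209 - 173)*0 = -382*0 = 0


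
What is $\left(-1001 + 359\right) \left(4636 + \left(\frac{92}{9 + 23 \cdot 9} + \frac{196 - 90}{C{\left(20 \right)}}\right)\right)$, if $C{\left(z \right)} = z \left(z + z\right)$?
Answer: $- \frac{5358006917}{1800} \approx -2.9767 \cdot 10^{6}$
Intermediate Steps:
$C{\left(z \right)} = 2 z^{2}$ ($C{\left(z \right)} = z 2 z = 2 z^{2}$)
$\left(-1001 + 359\right) \left(4636 + \left(\frac{92}{9 + 23 \cdot 9} + \frac{196 - 90}{C{\left(20 \right)}}\right)\right) = \left(-1001 + 359\right) \left(4636 + \left(\frac{92}{9 + 23 \cdot 9} + \frac{196 - 90}{2 \cdot 20^{2}}\right)\right) = - 642 \left(4636 + \left(\frac{92}{9 + 207} + \frac{196 - 90}{2 \cdot 400}\right)\right) = - 642 \left(4636 + \left(\frac{92}{216} + \frac{106}{800}\right)\right) = - 642 \left(4636 + \left(92 \cdot \frac{1}{216} + 106 \cdot \frac{1}{800}\right)\right) = - 642 \left(4636 + \left(\frac{23}{54} + \frac{53}{400}\right)\right) = - 642 \left(4636 + \frac{6031}{10800}\right) = \left(-642\right) \frac{50074831}{10800} = - \frac{5358006917}{1800}$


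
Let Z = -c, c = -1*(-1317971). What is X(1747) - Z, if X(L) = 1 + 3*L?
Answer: 1323213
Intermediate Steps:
c = 1317971
Z = -1317971 (Z = -1*1317971 = -1317971)
X(1747) - Z = (1 + 3*1747) - 1*(-1317971) = (1 + 5241) + 1317971 = 5242 + 1317971 = 1323213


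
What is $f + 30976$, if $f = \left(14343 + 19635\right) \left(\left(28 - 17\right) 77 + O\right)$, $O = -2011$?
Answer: $-39519416$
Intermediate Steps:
$f = -39550392$ ($f = \left(14343 + 19635\right) \left(\left(28 - 17\right) 77 - 2011\right) = 33978 \left(11 \cdot 77 - 2011\right) = 33978 \left(847 - 2011\right) = 33978 \left(-1164\right) = -39550392$)
$f + 30976 = -39550392 + 30976 = -39519416$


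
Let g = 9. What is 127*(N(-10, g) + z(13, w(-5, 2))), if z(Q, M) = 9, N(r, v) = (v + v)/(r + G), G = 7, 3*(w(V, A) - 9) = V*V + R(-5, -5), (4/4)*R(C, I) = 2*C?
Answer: 381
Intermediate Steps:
R(C, I) = 2*C
w(V, A) = 17/3 + V²/3 (w(V, A) = 9 + (V*V + 2*(-5))/3 = 9 + (V² - 10)/3 = 9 + (-10 + V²)/3 = 9 + (-10/3 + V²/3) = 17/3 + V²/3)
N(r, v) = 2*v/(7 + r) (N(r, v) = (v + v)/(r + 7) = (2*v)/(7 + r) = 2*v/(7 + r))
127*(N(-10, g) + z(13, w(-5, 2))) = 127*(2*9/(7 - 10) + 9) = 127*(2*9/(-3) + 9) = 127*(2*9*(-⅓) + 9) = 127*(-6 + 9) = 127*3 = 381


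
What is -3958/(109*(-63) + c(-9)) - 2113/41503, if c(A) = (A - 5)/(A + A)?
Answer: 96274637/183194242 ≈ 0.52553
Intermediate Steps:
c(A) = (-5 + A)/(2*A) (c(A) = (-5 + A)/((2*A)) = (-5 + A)*(1/(2*A)) = (-5 + A)/(2*A))
-3958/(109*(-63) + c(-9)) - 2113/41503 = -3958/(109*(-63) + (1/2)*(-5 - 9)/(-9)) - 2113/41503 = -3958/(-6867 + (1/2)*(-1/9)*(-14)) - 2113*1/41503 = -3958/(-6867 + 7/9) - 2113/41503 = -3958/(-61796/9) - 2113/41503 = -3958*(-9/61796) - 2113/41503 = 17811/30898 - 2113/41503 = 96274637/183194242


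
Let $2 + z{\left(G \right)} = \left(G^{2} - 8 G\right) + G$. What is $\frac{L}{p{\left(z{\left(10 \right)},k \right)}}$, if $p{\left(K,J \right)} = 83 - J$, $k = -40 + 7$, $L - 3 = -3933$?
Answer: $- \frac{1965}{58} \approx -33.879$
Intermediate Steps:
$L = -3930$ ($L = 3 - 3933 = -3930$)
$k = -33$
$z{\left(G \right)} = -2 + G^{2} - 7 G$ ($z{\left(G \right)} = -2 + \left(\left(G^{2} - 8 G\right) + G\right) = -2 + \left(G^{2} - 7 G\right) = -2 + G^{2} - 7 G$)
$\frac{L}{p{\left(z{\left(10 \right)},k \right)}} = - \frac{3930}{83 - -33} = - \frac{3930}{83 + 33} = - \frac{3930}{116} = \left(-3930\right) \frac{1}{116} = - \frac{1965}{58}$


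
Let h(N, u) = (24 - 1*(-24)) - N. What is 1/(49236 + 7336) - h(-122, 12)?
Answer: -9617239/56572 ≈ -170.00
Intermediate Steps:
h(N, u) = 48 - N (h(N, u) = (24 + 24) - N = 48 - N)
1/(49236 + 7336) - h(-122, 12) = 1/(49236 + 7336) - (48 - 1*(-122)) = 1/56572 - (48 + 122) = 1/56572 - 1*170 = 1/56572 - 170 = -9617239/56572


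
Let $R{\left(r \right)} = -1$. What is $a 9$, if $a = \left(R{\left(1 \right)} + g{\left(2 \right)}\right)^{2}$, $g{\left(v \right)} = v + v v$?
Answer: $225$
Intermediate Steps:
$g{\left(v \right)} = v + v^{2}$
$a = 25$ ($a = \left(-1 + 2 \left(1 + 2\right)\right)^{2} = \left(-1 + 2 \cdot 3\right)^{2} = \left(-1 + 6\right)^{2} = 5^{2} = 25$)
$a 9 = 25 \cdot 9 = 225$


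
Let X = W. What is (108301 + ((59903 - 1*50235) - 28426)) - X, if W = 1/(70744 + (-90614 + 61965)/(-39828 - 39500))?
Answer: 502516093243455/5612008681 ≈ 89543.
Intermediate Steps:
W = 79328/5612008681 (W = 1/(70744 - 28649/(-79328)) = 1/(70744 - 28649*(-1/79328)) = 1/(70744 + 28649/79328) = 1/(5612008681/79328) = 79328/5612008681 ≈ 1.4135e-5)
X = 79328/5612008681 ≈ 1.4135e-5
(108301 + ((59903 - 1*50235) - 28426)) - X = (108301 + ((59903 - 1*50235) - 28426)) - 1*79328/5612008681 = (108301 + ((59903 - 50235) - 28426)) - 79328/5612008681 = (108301 + (9668 - 28426)) - 79328/5612008681 = (108301 - 18758) - 79328/5612008681 = 89543 - 79328/5612008681 = 502516093243455/5612008681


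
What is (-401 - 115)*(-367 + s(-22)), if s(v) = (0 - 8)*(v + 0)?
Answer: 98556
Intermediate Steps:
s(v) = -8*v
(-401 - 115)*(-367 + s(-22)) = (-401 - 115)*(-367 - 8*(-22)) = -516*(-367 + 176) = -516*(-191) = 98556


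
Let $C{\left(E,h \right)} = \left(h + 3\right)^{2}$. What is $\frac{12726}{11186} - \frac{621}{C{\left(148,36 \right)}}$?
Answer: $\frac{98490}{135031} \approx 0.72939$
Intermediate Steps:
$C{\left(E,h \right)} = \left(3 + h\right)^{2}$
$\frac{12726}{11186} - \frac{621}{C{\left(148,36 \right)}} = \frac{12726}{11186} - \frac{621}{\left(3 + 36\right)^{2}} = 12726 \cdot \frac{1}{11186} - \frac{621}{39^{2}} = \frac{909}{799} - \frac{621}{1521} = \frac{909}{799} - \frac{69}{169} = \frac{98490}{135031}$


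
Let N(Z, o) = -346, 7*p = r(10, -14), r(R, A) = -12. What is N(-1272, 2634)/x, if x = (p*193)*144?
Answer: 1211/166752 ≈ 0.0072623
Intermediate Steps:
p = -12/7 (p = (1/7)*(-12) = -12/7 ≈ -1.7143)
x = -333504/7 (x = -12/7*193*144 = -2316/7*144 = -333504/7 ≈ -47643.)
N(-1272, 2634)/x = -346/(-333504/7) = -346*(-7/333504) = 1211/166752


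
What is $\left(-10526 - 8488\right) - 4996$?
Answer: $-24010$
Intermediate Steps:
$\left(-10526 - 8488\right) - 4996 = -19014 + \left(\left(-5889 - 7984\right) + 8877\right) = -19014 + \left(-13873 + 8877\right) = -19014 - 4996 = -24010$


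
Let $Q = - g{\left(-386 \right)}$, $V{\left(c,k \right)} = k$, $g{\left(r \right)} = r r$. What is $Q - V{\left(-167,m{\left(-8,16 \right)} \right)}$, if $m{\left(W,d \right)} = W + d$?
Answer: $-149004$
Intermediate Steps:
$g{\left(r \right)} = r^{2}$
$Q = -148996$ ($Q = - \left(-386\right)^{2} = \left(-1\right) 148996 = -148996$)
$Q - V{\left(-167,m{\left(-8,16 \right)} \right)} = -148996 - \left(-8 + 16\right) = -148996 - 8 = -149004$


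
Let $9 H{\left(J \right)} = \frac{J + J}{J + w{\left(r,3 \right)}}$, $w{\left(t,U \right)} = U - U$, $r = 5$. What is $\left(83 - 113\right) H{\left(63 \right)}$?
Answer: $- \frac{20}{3} \approx -6.6667$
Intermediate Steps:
$w{\left(t,U \right)} = 0$
$H{\left(J \right)} = \frac{2}{9}$ ($H{\left(J \right)} = \frac{\left(J + J\right) \frac{1}{J + 0}}{9} = \frac{2 J \frac{1}{J}}{9} = \frac{1}{9} \cdot 2 = \frac{2}{9}$)
$\left(83 - 113\right) H{\left(63 \right)} = \left(83 - 113\right) \frac{2}{9} = \left(-30\right) \frac{2}{9} = - \frac{20}{3}$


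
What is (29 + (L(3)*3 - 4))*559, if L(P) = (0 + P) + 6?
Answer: 29068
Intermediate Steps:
L(P) = 6 + P (L(P) = P + 6 = 6 + P)
(29 + (L(3)*3 - 4))*559 = (29 + ((6 + 3)*3 - 4))*559 = (29 + (9*3 - 4))*559 = (29 + (27 - 4))*559 = (29 + 23)*559 = 52*559 = 29068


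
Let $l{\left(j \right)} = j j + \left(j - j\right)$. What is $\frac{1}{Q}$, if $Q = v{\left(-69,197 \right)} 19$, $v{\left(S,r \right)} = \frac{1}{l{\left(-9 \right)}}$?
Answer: $\frac{81}{19} \approx 4.2632$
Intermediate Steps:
$l{\left(j \right)} = j^{2}$ ($l{\left(j \right)} = j^{2} + 0 = j^{2}$)
$v{\left(S,r \right)} = \frac{1}{81}$ ($v{\left(S,r \right)} = \frac{1}{\left(-9\right)^{2}} = \frac{1}{81}$)
$Q = \frac{19}{81}$ ($Q = \frac{1}{81} \cdot 19 = \frac{19}{81} \approx 0.23457$)
$\frac{1}{Q} = \frac{1}{\frac{19}{81}} = \frac{81}{19}$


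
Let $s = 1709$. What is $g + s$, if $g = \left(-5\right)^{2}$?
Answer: $1734$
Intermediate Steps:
$g = 25$
$g + s = 25 + 1709 = 1734$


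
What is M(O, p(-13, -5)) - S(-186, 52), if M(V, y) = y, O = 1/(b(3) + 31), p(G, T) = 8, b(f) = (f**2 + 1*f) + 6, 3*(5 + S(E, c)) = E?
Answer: 75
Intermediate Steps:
S(E, c) = -5 + E/3
b(f) = 6 + f + f**2 (b(f) = (f**2 + f) + 6 = (f + f**2) + 6 = 6 + f + f**2)
O = 1/49 (O = 1/((6 + 3 + 3**2) + 31) = 1/((6 + 3 + 9) + 31) = 1/(18 + 31) = 1/49 ≈ 0.020408)
M(O, p(-13, -5)) - S(-186, 52) = 8 - (-5 + (1/3)*(-186)) = 8 - (-5 - 62) = 8 - 1*(-67) = 8 + 67 = 75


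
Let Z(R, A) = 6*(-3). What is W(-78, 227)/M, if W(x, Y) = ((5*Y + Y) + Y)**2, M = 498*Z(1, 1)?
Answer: -2524921/8964 ≈ -281.67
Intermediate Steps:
Z(R, A) = -18
M = -8964 (M = 498*(-18) = -8964)
W(x, Y) = 49*Y**2 (W(x, Y) = (6*Y + Y)**2 = (7*Y)**2 = 49*Y**2)
W(-78, 227)/M = (49*227**2)/(-8964) = (49*51529)*(-1/8964) = 2524921*(-1/8964) = -2524921/8964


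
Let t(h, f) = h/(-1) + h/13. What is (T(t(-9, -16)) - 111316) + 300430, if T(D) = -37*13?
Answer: 188633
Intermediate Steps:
t(h, f) = -12*h/13 (t(h, f) = h*(-1) + h*(1/13) = -h + h/13 = -12*h/13)
T(D) = -481
(T(t(-9, -16)) - 111316) + 300430 = (-481 - 111316) + 300430 = -111797 + 300430 = 188633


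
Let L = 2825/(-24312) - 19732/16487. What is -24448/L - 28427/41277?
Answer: 404480625313406731/21724091663043 ≈ 18619.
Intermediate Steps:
L = -526300159/400831944 (L = 2825*(-1/24312) - 19732*1/16487 = -2825/24312 - 19732/16487 = -526300159/400831944 ≈ -1.3130)
-24448/L - 28427/41277 = -24448/(-526300159/400831944) - 28427/41277 = -24448*(-400831944/526300159) - 28427*1/41277 = 9799539366912/526300159 - 28427/41277 = 404480625313406731/21724091663043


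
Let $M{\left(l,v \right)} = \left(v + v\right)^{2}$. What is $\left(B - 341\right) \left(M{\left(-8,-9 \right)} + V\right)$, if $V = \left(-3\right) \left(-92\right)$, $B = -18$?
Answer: $-215400$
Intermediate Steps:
$M{\left(l,v \right)} = 4 v^{2}$ ($M{\left(l,v \right)} = \left(2 v\right)^{2} = 4 v^{2}$)
$V = 276$
$\left(B - 341\right) \left(M{\left(-8,-9 \right)} + V\right) = \left(-18 - 341\right) \left(4 \left(-9\right)^{2} + 276\right) = - 359 \left(4 \cdot 81 + 276\right) = - 359 \left(324 + 276\right) = \left(-359\right) 600 = -215400$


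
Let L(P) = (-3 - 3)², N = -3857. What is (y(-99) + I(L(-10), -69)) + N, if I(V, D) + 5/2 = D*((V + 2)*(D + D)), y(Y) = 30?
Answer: 716013/2 ≈ 3.5801e+5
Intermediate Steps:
L(P) = 36 (L(P) = (-6)² = 36)
I(V, D) = -5/2 + 2*D²*(2 + V) (I(V, D) = -5/2 + D*((V + 2)*(D + D)) = -5/2 + D*((2 + V)*(2*D)) = -5/2 + D*(2*D*(2 + V)) = -5/2 + 2*D²*(2 + V))
(y(-99) + I(L(-10), -69)) + N = (30 + (-5/2 + 4*(-69)² + 2*36*(-69)²)) - 3857 = (30 + (-5/2 + 4*4761 + 2*36*4761)) - 3857 = (30 + (-5/2 + 19044 + 342792)) - 3857 = (30 + 723667/2) - 3857 = 723727/2 - 3857 = 716013/2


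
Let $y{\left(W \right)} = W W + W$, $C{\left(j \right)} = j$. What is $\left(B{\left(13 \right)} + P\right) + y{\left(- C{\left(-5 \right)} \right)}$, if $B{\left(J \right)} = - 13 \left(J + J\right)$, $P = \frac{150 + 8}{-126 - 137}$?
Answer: $- \frac{81162}{263} \approx -308.6$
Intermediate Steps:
$P = - \frac{158}{263}$ ($P = \frac{158}{-263} = 158 \left(- \frac{1}{263}\right) = - \frac{158}{263} \approx -0.60076$)
$B{\left(J \right)} = - 26 J$ ($B{\left(J \right)} = - 13 \cdot 2 J = - 26 J$)
$y{\left(W \right)} = W + W^{2}$ ($y{\left(W \right)} = W^{2} + W = W + W^{2}$)
$\left(B{\left(13 \right)} + P\right) + y{\left(- C{\left(-5 \right)} \right)} = \left(\left(-26\right) 13 - \frac{158}{263}\right) + \left(-1\right) \left(-5\right) \left(1 - -5\right) = \left(-338 - \frac{158}{263}\right) + 5 \left(1 + 5\right) = - \frac{89052}{263} + 5 \cdot 6 = - \frac{89052}{263} + 30 = - \frac{81162}{263}$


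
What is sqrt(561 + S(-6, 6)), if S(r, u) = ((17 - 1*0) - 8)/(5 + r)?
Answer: 2*sqrt(138) ≈ 23.495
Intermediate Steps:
S(r, u) = 9/(5 + r) (S(r, u) = ((17 + 0) - 8)/(5 + r) = (17 - 8)/(5 + r) = 9/(5 + r))
sqrt(561 + S(-6, 6)) = sqrt(561 + 9/(5 - 6)) = sqrt(561 + 9/(-1)) = sqrt(561 + 9*(-1)) = sqrt(561 - 9) = sqrt(552) = 2*sqrt(138)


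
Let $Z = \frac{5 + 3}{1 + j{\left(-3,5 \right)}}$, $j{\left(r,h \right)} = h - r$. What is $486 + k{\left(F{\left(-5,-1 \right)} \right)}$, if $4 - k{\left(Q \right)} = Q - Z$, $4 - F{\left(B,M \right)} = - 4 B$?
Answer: $\frac{4562}{9} \approx 506.89$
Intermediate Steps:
$F{\left(B,M \right)} = 4 + 4 B$ ($F{\left(B,M \right)} = 4 - - 4 B = 4 + 4 B$)
$Z = \frac{8}{9}$ ($Z = \frac{5 + 3}{1 + \left(5 - -3\right)} = \frac{8}{1 + \left(5 + 3\right)} = \frac{8}{1 + 8} = \frac{8}{9} \approx 0.88889$)
$k{\left(Q \right)} = \frac{44}{9} - Q$ ($k{\left(Q \right)} = 4 - \left(Q - \frac{8}{9}\right) = 4 - \left(- \frac{8}{9} + Q\right) = \frac{44}{9} - Q$)
$486 + k{\left(F{\left(-5,-1 \right)} \right)} = 486 + \left(\frac{44}{9} - \left(4 + 4 \left(-5\right)\right)\right) = 486 + \left(\frac{44}{9} - \left(4 - 20\right)\right) = 486 + \left(\frac{44}{9} - -16\right) = 486 + \left(\frac{44}{9} + 16\right) = 486 + \frac{188}{9} = \frac{4562}{9}$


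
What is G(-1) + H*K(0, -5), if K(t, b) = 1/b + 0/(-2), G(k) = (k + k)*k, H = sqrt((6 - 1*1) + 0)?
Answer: 2 - sqrt(5)/5 ≈ 1.5528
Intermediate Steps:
H = sqrt(5) (H = sqrt((6 - 1) + 0) = sqrt(5 + 0) = sqrt(5) ≈ 2.2361)
G(k) = 2*k**2 (G(k) = (2*k)*k = 2*k**2)
K(t, b) = 1/b (K(t, b) = 1/b + 0*(-1/2) = 1/b + 0 = 1/b)
G(-1) + H*K(0, -5) = 2*(-1)**2 + sqrt(5)/(-5) = 2*1 + sqrt(5)*(-1/5) = 2 - sqrt(5)/5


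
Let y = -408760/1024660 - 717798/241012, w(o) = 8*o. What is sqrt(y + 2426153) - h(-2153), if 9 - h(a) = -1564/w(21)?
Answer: -769/42 + sqrt(92477162777492557209465502)/6173883898 ≈ 1539.3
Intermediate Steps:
y = -20850374095/6173883898 (y = -408760*1/1024660 - 717798*1/241012 = -20438/51233 - 358899/120506 = -20850374095/6173883898 ≈ -3.3772)
h(a) = 769/42 (h(a) = 9 - (-1564)/(8*21) = 9 - (-1564)/168 = 9 - 1*(-391/42) = 9 + 391/42 = 769/42)
sqrt(y + 2426153) - h(-2153) = sqrt(-20850374095/6173883898 + 2426153) - 1*769/42 = sqrt(14978766090410299/6173883898) - 769/42 = sqrt(92477162777492557209465502)/6173883898 - 769/42 = -769/42 + sqrt(92477162777492557209465502)/6173883898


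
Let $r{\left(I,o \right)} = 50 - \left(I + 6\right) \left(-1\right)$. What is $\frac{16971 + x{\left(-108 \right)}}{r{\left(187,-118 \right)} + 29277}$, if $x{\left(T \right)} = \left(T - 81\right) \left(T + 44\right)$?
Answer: $\frac{9689}{9840} \approx 0.98465$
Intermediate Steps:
$x{\left(T \right)} = \left(-81 + T\right) \left(44 + T\right)$
$r{\left(I,o \right)} = 56 + I$ ($r{\left(I,o \right)} = 50 - \left(6 + I\right) \left(-1\right) = 50 - \left(-6 - I\right) = 50 + \left(6 + I\right) = 56 + I$)
$\frac{16971 + x{\left(-108 \right)}}{r{\left(187,-118 \right)} + 29277} = \frac{16971 - \left(-432 - 11664\right)}{\left(56 + 187\right) + 29277} = \frac{16971 + \left(-3564 + 11664 + 3996\right)}{243 + 29277} = \frac{16971 + 12096}{29520} = 29067 \cdot \frac{1}{29520} = \frac{9689}{9840}$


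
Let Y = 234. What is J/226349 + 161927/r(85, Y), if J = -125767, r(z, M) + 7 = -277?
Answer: -36687732351/64283116 ≈ -570.72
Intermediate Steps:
r(z, M) = -284 (r(z, M) = -7 - 277 = -284)
J/226349 + 161927/r(85, Y) = -125767/226349 + 161927/(-284) = -125767*1/226349 + 161927*(-1/284) = -125767/226349 - 161927/284 = -36687732351/64283116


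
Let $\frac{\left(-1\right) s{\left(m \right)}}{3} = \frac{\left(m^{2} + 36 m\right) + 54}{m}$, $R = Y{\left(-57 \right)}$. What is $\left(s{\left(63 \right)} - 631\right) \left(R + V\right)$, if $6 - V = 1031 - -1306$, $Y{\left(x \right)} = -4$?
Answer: $\frac{15210190}{7} \approx 2.1729 \cdot 10^{6}$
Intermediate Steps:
$R = -4$
$s{\left(m \right)} = - \frac{3 \left(54 + m^{2} + 36 m\right)}{m}$ ($s{\left(m \right)} = - 3 \frac{\left(m^{2} + 36 m\right) + 54}{m} = - 3 \frac{54 + m^{2} + 36 m}{m} = - \frac{3 \left(54 + m^{2} + 36 m\right)}{m}$)
$V = -2331$ ($V = 6 - \left(1031 - -1306\right) = 6 - \left(1031 + 1306\right) = 6 - 2337 = -2331$)
$\left(s{\left(63 \right)} - 631\right) \left(R + V\right) = \left(\left(-108 - \frac{162}{63} - 189\right) - 631\right) \left(-4 - 2331\right) = \left(\left(-108 - \frac{18}{7} - 189\right) - 631\right) \left(-2335\right) = \left(- \frac{2097}{7} - 631\right) \left(-2335\right) = \left(- \frac{6514}{7}\right) \left(-2335\right) = \frac{15210190}{7}$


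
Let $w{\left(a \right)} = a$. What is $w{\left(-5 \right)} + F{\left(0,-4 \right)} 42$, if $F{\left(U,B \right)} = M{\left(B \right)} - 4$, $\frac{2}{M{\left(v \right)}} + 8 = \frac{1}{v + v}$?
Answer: $- \frac{11917}{65} \approx -183.34$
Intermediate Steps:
$M{\left(v \right)} = \frac{2}{-8 + \frac{1}{2 v}}$ ($M{\left(v \right)} = \frac{2}{-8 + \frac{1}{v + v}} = \frac{2}{-8 + \frac{1}{2 v}}$)
$F{\left(U,B \right)} = -4 - \frac{4 B}{-1 + 16 B}$ ($F{\left(U,B \right)} = - \frac{4 B}{-1 + 16 B} - 4 = -4 - \frac{4 B}{-1 + 16 B}$)
$w{\left(-5 \right)} + F{\left(0,-4 \right)} 42 = -5 + \frac{4 \left(1 - -68\right)}{-1 + 16 \left(-4\right)} 42 = -5 + \frac{4 \left(1 + 68\right)}{-1 - 64} \cdot 42 = -5 + 4 \frac{1}{-65} \cdot 69 \cdot 42 = -5 + 4 \left(- \frac{1}{65}\right) 69 \cdot 42 = -5 - \frac{11592}{65} = - \frac{11917}{65}$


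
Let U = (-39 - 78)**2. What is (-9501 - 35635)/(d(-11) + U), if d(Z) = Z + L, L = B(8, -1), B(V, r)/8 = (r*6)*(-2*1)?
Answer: -22568/6887 ≈ -3.2769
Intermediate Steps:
B(V, r) = -96*r (B(V, r) = 8*((r*6)*(-2*1)) = 8*((6*r)*(-2)) = 8*(-12*r) = -96*r)
U = 13689 (U = (-117)**2 = 13689)
L = 96 (L = -96*(-1) = 96)
d(Z) = 96 + Z (d(Z) = Z + 96 = 96 + Z)
(-9501 - 35635)/(d(-11) + U) = (-9501 - 35635)/((96 - 11) + 13689) = -45136/(85 + 13689) = -45136/13774 = -45136*1/13774 = -22568/6887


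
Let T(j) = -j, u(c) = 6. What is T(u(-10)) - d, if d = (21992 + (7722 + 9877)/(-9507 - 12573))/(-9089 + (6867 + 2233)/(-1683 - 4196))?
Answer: -4225531381961/1180028748480 ≈ -3.5809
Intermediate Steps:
d = -2854641108919/1180028748480 (d = (21992 + 17599/(-22080))/(-9089 + 9100/(-5879)) = (21992 + 17599*(-1/22080))/(-9089 + 9100*(-1/5879)) = (21992 - 17599/22080)/(-9089 - 9100/5879) = 485565761/(22080*(-53443331/5879)) = (485565761/22080)*(-5879/53443331) = -2854641108919/1180028748480 ≈ -2.4191)
T(u(-10)) - d = -1*6 - 1*(-2854641108919/1180028748480) = -6 + 2854641108919/1180028748480 = -4225531381961/1180028748480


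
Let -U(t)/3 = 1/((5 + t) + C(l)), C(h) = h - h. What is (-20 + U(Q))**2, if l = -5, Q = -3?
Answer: 1849/4 ≈ 462.25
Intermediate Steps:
C(h) = 0
U(t) = -3/(5 + t) (U(t) = -3/((5 + t) + 0) = -3/(5 + t))
(-20 + U(Q))**2 = (-20 - 3/(5 - 3))**2 = (-20 - 3/2)**2 = (-43/2)**2 = 1849/4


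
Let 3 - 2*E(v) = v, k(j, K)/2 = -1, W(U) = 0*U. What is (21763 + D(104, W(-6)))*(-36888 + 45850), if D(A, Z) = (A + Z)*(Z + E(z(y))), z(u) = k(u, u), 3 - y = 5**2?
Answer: 197370126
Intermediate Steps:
W(U) = 0
k(j, K) = -2 (k(j, K) = 2*(-1) = -2)
y = -22 (y = 3 - 1*5**2 = 3 - 1*25 = 3 - 25 = -22)
z(u) = -2
E(v) = 3/2 - v/2
D(A, Z) = (5/2 + Z)*(A + Z) (D(A, Z) = (A + Z)*(Z + (3/2 - 1/2*(-2))) = (A + Z)*(Z + (3/2 + 1)) = (A + Z)*(Z + 5/2) = (A + Z)*(5/2 + Z) = (5/2 + Z)*(A + Z))
(21763 + D(104, W(-6)))*(-36888 + 45850) = (21763 + (0**2 + (5/2)*104 + (5/2)*0 + 104*0))*(-36888 + 45850) = (21763 + (0 + 260 + 0 + 0))*8962 = (21763 + 260)*8962 = 22023*8962 = 197370126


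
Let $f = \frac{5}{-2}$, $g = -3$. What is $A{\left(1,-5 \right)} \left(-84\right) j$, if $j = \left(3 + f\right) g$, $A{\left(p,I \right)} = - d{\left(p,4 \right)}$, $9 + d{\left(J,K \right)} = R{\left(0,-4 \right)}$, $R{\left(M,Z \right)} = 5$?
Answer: $504$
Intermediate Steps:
$d{\left(J,K \right)} = -4$ ($d{\left(J,K \right)} = -9 + 5 = -4$)
$A{\left(p,I \right)} = 4$ ($A{\left(p,I \right)} = \left(-1\right) \left(-4\right) = 4$)
$f = - \frac{5}{2}$ ($f = 5 \left(- \frac{1}{2}\right) = - \frac{5}{2} \approx -2.5$)
$j = - \frac{3}{2}$ ($j = \left(3 - \frac{5}{2}\right) \left(-3\right) = \frac{1}{2} \left(-3\right) = - \frac{3}{2} \approx -1.5$)
$A{\left(1,-5 \right)} \left(-84\right) j = 4 \left(-84\right) \left(- \frac{3}{2}\right) = \left(-336\right) \left(- \frac{3}{2}\right) = 504$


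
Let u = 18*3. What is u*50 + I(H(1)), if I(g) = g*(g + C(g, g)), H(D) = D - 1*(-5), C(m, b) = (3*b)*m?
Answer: 3384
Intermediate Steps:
C(m, b) = 3*b*m
H(D) = 5 + D (H(D) = D + 5 = 5 + D)
u = 54
I(g) = g*(g + 3*g²) (I(g) = g*(g + 3*g*g) = g*(g + 3*g²))
u*50 + I(H(1)) = 54*50 + (5 + 1)²*(1 + 3*(5 + 1)) = 2700 + 6²*(1 + 3*6) = 2700 + 36*(1 + 18) = 2700 + 36*19 = 2700 + 684 = 3384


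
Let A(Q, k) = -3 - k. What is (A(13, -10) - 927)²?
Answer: 846400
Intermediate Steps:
(A(13, -10) - 927)² = ((-3 - 1*(-10)) - 927)² = ((-3 + 10) - 927)² = (7 - 927)² = (-920)² = 846400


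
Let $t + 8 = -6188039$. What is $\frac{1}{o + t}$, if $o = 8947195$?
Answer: $\frac{1}{2759148} \approx 3.6243 \cdot 10^{-7}$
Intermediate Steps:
$t = -6188047$ ($t = -8 - 6188039 = -6188047$)
$\frac{1}{o + t} = \frac{1}{8947195 - 6188047} = \frac{1}{2759148}$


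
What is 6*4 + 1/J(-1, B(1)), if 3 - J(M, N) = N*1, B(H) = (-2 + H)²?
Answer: 49/2 ≈ 24.500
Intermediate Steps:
J(M, N) = 3 - N
6*4 + 1/J(-1, B(1)) = 6*4 + 1/(3 - (-2 + 1)²) = 24 + 1/(3 - 1*(-1)²) = 24 + 1/(3 - 1*1) = 24 + 1/(3 - 1) = 24 + 1/2 = 24 + ½ = 49/2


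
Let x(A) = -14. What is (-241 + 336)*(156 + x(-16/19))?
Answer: 13490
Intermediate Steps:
(-241 + 336)*(156 + x(-16/19)) = (-241 + 336)*(156 - 14) = 95*142 = 13490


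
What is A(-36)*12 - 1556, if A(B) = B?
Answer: -1988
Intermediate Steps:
A(-36)*12 - 1556 = -36*12 - 1556 = -432 - 1556 = -1988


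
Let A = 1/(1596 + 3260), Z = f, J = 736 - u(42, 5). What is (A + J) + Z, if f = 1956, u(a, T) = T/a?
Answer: 274507273/101976 ≈ 2691.9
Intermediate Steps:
J = 30907/42 (J = 736 - 5/42 = 30907/42 ≈ 735.88)
Z = 1956
A = 1/4856 ≈ 0.00020593
(A + J) + Z = (1/4856 + 30907/42) + 1956 = 75042217/101976 + 1956 = 274507273/101976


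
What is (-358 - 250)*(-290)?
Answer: 176320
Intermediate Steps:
(-358 - 250)*(-290) = -608*(-290) = 176320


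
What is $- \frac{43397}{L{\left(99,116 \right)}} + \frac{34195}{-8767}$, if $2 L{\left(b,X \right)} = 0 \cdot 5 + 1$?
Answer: $- \frac{760957193}{8767} \approx -86798.0$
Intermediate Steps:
$L{\left(b,X \right)} = \frac{1}{2}$ ($L{\left(b,X \right)} = \frac{0 \cdot 5 + 1}{2} = \frac{0 + 1}{2} = \frac{1}{2} \cdot 1 = \frac{1}{2}$)
$- \frac{43397}{L{\left(99,116 \right)}} + \frac{34195}{-8767} = - 43397 \frac{1}{\frac{1}{2}} + \frac{34195}{-8767} = \left(-43397\right) 2 + 34195 \left(- \frac{1}{8767}\right) = -86794 - \frac{34195}{8767} = - \frac{760957193}{8767}$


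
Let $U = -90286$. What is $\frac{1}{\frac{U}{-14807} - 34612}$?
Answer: $- \frac{14807}{512409598} \approx -2.8897 \cdot 10^{-5}$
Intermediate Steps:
$\frac{1}{\frac{U}{-14807} - 34612} = \frac{1}{- \frac{90286}{-14807} - 34612} = \frac{1}{\left(-90286\right) \left(- \frac{1}{14807}\right) - 34612} = \frac{1}{\frac{90286}{14807} - 34612} = \frac{1}{- \frac{512409598}{14807}} = - \frac{14807}{512409598}$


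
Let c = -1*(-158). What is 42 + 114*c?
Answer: 18054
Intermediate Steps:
c = 158
42 + 114*c = 42 + 114*158 = 42 + 18012 = 18054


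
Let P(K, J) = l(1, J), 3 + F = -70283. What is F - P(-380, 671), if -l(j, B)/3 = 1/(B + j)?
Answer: -15744063/224 ≈ -70286.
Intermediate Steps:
F = -70286 (F = -3 - 70283 = -70286)
l(j, B) = -3/(B + j)
P(K, J) = -3/(1 + J) (P(K, J) = -3/(J + 1) = -3/(1 + J))
F - P(-380, 671) = -70286 - (-3)/(1 + 671) = -70286 - (-3)/672 = -70286 - 1*(-1/224) = -70286 + 1/224 = -15744063/224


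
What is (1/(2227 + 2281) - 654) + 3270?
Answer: 11792929/4508 ≈ 2616.0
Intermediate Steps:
(1/(2227 + 2281) - 654) + 3270 = (1/4508 - 654) + 3270 = -2948231/4508 + 3270 = 11792929/4508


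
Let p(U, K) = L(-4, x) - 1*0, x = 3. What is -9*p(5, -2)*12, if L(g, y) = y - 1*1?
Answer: -216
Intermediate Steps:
L(g, y) = -1 + y (L(g, y) = y - 1 = -1 + y)
p(U, K) = 2 (p(U, K) = (-1 + 3) - 1*0 = 2 + 0 = 2)
-9*p(5, -2)*12 = -9*2*12 = -18*12 = -216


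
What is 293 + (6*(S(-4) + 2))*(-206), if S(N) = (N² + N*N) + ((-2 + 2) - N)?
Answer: -46675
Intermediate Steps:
S(N) = -N + 2*N² (S(N) = (N² + N²) + (0 - N) = 2*N² - N = -N + 2*N²)
293 + (6*(S(-4) + 2))*(-206) = 293 + (6*(-4*(-1 + 2*(-4)) + 2))*(-206) = 293 + (6*(-4*(-1 - 8) + 2))*(-206) = 293 + (6*(-4*(-9) + 2))*(-206) = 293 + (6*(36 + 2))*(-206) = 293 + (6*38)*(-206) = 293 + 228*(-206) = 293 - 46968 = -46675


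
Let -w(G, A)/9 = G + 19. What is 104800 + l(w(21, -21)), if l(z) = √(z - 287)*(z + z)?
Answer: 104800 - 720*I*√647 ≈ 1.048e+5 - 18314.0*I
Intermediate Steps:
w(G, A) = -171 - 9*G (w(G, A) = -9*(G + 19) = -9*(19 + G) = -171 - 9*G)
l(z) = 2*z*√(-287 + z) (l(z) = √(-287 + z)*(2*z) = 2*z*√(-287 + z))
104800 + l(w(21, -21)) = 104800 + 2*(-171 - 9*21)*√(-287 + (-171 - 9*21)) = 104800 + 2*(-171 - 189)*√(-287 + (-171 - 189)) = 104800 + 2*(-360)*√(-287 - 360) = 104800 + 2*(-360)*√(-647) = 104800 + 2*(-360)*(I*√647) = 104800 - 720*I*√647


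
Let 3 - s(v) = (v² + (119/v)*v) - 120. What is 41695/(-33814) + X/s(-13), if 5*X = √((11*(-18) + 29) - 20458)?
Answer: -41695/33814 - I*√20627/825 ≈ -1.2331 - 0.17409*I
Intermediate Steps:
X = I*√20627/5 (X = √((11*(-18) + 29) - 20458)/5 = √((-198 + 29) - 20458)/5 = √(-169 - 20458)/5 = √(-20627)/5 = (I*√20627)/5 = I*√20627/5 ≈ 28.724*I)
s(v) = 4 - v² (s(v) = 3 - ((v² + (119/v)*v) - 120) = 3 - ((v² + 119) - 120) = 3 - ((119 + v²) - 120) = 3 - (-1 + v²) = 3 + (1 - v²) = 4 - v²)
41695/(-33814) + X/s(-13) = 41695/(-33814) + (I*√20627/5)/(4 - 1*(-13)²) = 41695*(-1/33814) + (I*√20627/5)/(4 - 1*169) = -41695/33814 + (I*√20627/5)/(4 - 169) = -41695/33814 + (I*√20627/5)/(-165) = -41695/33814 + (I*√20627/5)*(-1/165) = -41695/33814 - I*√20627/825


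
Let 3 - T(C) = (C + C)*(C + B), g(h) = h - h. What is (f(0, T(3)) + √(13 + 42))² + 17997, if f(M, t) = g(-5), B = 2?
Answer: 18052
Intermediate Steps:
g(h) = 0
T(C) = 3 - 2*C*(2 + C) (T(C) = 3 - (C + C)*(C + 2) = 3 - 2*C*(2 + C))
f(M, t) = 0
(f(0, T(3)) + √(13 + 42))² + 17997 = (0 + √(13 + 42))² + 17997 = (0 + √55)² + 17997 = (√55)² + 17997 = 55 + 17997 = 18052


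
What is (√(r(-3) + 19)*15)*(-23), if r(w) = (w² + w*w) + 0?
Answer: -345*√37 ≈ -2098.6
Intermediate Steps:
r(w) = 2*w² (r(w) = (w² + w²) + 0 = 2*w² + 0 = 2*w²)
(√(r(-3) + 19)*15)*(-23) = (√(2*(-3)² + 19)*15)*(-23) = (√(2*9 + 19)*15)*(-23) = (√(18 + 19)*15)*(-23) = (√37*15)*(-23) = (15*√37)*(-23) = -345*√37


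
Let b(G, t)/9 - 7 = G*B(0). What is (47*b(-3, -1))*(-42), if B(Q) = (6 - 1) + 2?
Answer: 248724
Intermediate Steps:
B(Q) = 7 (B(Q) = 5 + 2 = 7)
b(G, t) = 63 + 63*G (b(G, t) = 63 + 9*(G*7) = 63 + 9*(7*G) = 63 + 63*G)
(47*b(-3, -1))*(-42) = (47*(63 + 63*(-3)))*(-42) = (47*(63 - 189))*(-42) = (47*(-126))*(-42) = -5922*(-42) = 248724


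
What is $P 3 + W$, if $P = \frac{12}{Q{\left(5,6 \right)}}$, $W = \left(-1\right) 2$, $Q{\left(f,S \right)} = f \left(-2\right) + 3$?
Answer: $- \frac{50}{7} \approx -7.1429$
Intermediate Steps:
$Q{\left(f,S \right)} = 3 - 2 f$ ($Q{\left(f,S \right)} = - 2 f + 3 = 3 - 2 f$)
$W = -2$
$P = - \frac{12}{7}$ ($P = \frac{12}{3 - 10} = \frac{12}{-7} = 12 \left(- \frac{1}{7}\right) = - \frac{12}{7} \approx -1.7143$)
$P 3 + W = \left(- \frac{12}{7}\right) 3 - 2 = - \frac{36}{7} - 2 = - \frac{50}{7}$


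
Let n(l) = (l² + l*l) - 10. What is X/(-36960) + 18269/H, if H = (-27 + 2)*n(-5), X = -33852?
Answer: -47721/2750 ≈ -17.353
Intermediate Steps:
n(l) = -10 + 2*l² (n(l) = (l² + l²) - 10 = 2*l² - 10 = -10 + 2*l²)
H = -1000 (H = (-27 + 2)*(-10 + 2*(-5)²) = -25*(-10 + 2*25) = -25*(-10 + 50) = -25*40 = -1000)
X/(-36960) + 18269/H = -33852/(-36960) + 18269/(-1000) = -33852*(-1/36960) + 18269*(-1/1000) = 403/440 - 18269/1000 = -47721/2750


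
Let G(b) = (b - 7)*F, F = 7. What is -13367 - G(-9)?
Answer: -13255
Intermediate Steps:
G(b) = -49 + 7*b (G(b) = (b - 7)*7 = (-7 + b)*7 = -49 + 7*b)
-13367 - G(-9) = -13367 - (-49 + 7*(-9)) = -13367 - (-49 - 63) = -13367 - 1*(-112) = -13367 + 112 = -13255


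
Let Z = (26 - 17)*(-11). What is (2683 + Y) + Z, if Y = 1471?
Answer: 4055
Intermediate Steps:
Z = -99 (Z = 9*(-11) = -99)
(2683 + Y) + Z = (2683 + 1471) - 99 = 4154 - 99 = 4055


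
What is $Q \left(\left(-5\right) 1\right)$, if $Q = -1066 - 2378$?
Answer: $17220$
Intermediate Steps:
$Q = -3444$
$Q \left(\left(-5\right) 1\right) = - 3444 \left(\left(-5\right) 1\right) = \left(-3444\right) \left(-5\right) = 17220$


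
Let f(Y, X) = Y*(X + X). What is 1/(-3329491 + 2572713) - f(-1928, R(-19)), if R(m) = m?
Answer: -55444583393/756778 ≈ -73264.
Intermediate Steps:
f(Y, X) = 2*X*Y (f(Y, X) = Y*(2*X) = 2*X*Y)
1/(-3329491 + 2572713) - f(-1928, R(-19)) = 1/(-3329491 + 2572713) - 2*(-19)*(-1928) = 1/(-756778) - 1*73264 = -1/756778 - 73264 = -55444583393/756778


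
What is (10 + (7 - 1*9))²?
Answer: 64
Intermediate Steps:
(10 + (7 - 1*9))² = (10 + (7 - 9))² = (10 - 2)² = 8² = 64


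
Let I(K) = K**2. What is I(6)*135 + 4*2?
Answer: 4868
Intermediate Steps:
I(6)*135 + 4*2 = 6**2*135 + 4*2 = 36*135 + 8 = 4860 + 8 = 4868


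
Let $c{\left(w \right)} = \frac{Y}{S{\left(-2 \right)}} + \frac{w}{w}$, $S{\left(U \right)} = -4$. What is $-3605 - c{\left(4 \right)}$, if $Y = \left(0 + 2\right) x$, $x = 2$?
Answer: $-3605$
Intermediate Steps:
$Y = 4$ ($Y = \left(0 + 2\right) 2 = 2 \cdot 2 = 4$)
$c{\left(w \right)} = 0$ ($c{\left(w \right)} = \frac{4}{-4} + \frac{w}{w} = 4 \left(- \frac{1}{4}\right) + 1 = -1 + 1 = 0$)
$-3605 - c{\left(4 \right)} = -3605 - 0 = -3605 + 0 = -3605$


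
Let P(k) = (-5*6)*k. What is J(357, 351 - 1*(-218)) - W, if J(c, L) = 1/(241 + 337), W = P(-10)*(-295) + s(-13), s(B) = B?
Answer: 51160515/578 ≈ 88513.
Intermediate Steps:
P(k) = -30*k
W = -88513 (W = -30*(-10)*(-295) - 13 = 300*(-295) - 13 = -88500 - 13 = -88513)
J(c, L) = 1/578
J(357, 351 - 1*(-218)) - W = 1/578 - 1*(-88513) = 1/578 + 88513 = 51160515/578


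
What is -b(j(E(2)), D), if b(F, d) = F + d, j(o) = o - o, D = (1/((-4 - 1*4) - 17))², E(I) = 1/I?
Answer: -1/625 ≈ -0.0016000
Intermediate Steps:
E(I) = 1/I
D = 1/625 (D = (1/((-4 - 4) - 17))² = (1/(-8 - 17))² = (1/(-25))² = (-1/25)² = 1/625 ≈ 0.0016000)
j(o) = 0
-b(j(E(2)), D) = -(0 + 1/625) = -1*1/625 = -1/625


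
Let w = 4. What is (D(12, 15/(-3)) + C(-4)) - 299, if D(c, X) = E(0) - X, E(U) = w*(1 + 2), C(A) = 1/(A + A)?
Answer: -2257/8 ≈ -282.13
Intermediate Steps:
C(A) = 1/(2*A)
E(U) = 12 (E(U) = 4*(1 + 2) = 4*3 = 12)
D(c, X) = 12 - X
(D(12, 15/(-3)) + C(-4)) - 299 = ((12 - 15/(-3)) + (½)/(-4)) - 299 = ((12 - 15*(-1)/3) + (½)*(-¼)) - 299 = ((12 - 1*(-5)) - ⅛) - 299 = ((12 + 5) - ⅛) - 299 = (17 - ⅛) - 299 = 135/8 - 299 = -2257/8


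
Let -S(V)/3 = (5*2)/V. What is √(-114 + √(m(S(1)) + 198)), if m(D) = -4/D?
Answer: √(-25650 + 30*√11145)/15 ≈ 9.9962*I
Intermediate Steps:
S(V) = -30/V (S(V) = -3*5*2/V = -30/V)
√(-114 + √(m(S(1)) + 198)) = √(-114 + √(-4/((-30/1)) + 198)) = √(-114 + √(-4/((-30*1)) + 198)) = √(-114 + √(-4/(-30) + 198)) = √(-114 + √(-4*(-1/30) + 198)) = √(-114 + √(2/15 + 198)) = √(-114 + √(2972/15)) = √(-114 + 2*√11145/15)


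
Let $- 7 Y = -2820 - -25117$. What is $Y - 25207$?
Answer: $- \frac{198746}{7} \approx -28392.0$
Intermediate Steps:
$Y = - \frac{22297}{7}$ ($Y = - \frac{-2820 - -25117}{7} = - \frac{-2820 + 25117}{7} = \left(- \frac{1}{7}\right) 22297 = - \frac{22297}{7} \approx -3185.3$)
$Y - 25207 = - \frac{22297}{7} - 25207 = - \frac{198746}{7}$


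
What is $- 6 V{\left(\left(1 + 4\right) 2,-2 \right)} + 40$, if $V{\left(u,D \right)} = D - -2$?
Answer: $40$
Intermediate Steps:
$V{\left(u,D \right)} = 2 + D$ ($V{\left(u,D \right)} = D + 2 = 2 + D$)
$- 6 V{\left(\left(1 + 4\right) 2,-2 \right)} + 40 = - 6 \left(2 - 2\right) + 40 = \left(-6\right) 0 + 40 = 0 + 40 = 40$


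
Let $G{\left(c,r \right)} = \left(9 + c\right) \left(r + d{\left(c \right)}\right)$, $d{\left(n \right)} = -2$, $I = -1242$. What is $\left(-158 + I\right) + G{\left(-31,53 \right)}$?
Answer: $-2522$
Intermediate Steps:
$G{\left(c,r \right)} = \left(-2 + r\right) \left(9 + c\right)$ ($G{\left(c,r \right)} = \left(9 + c\right) \left(r - 2\right) = \left(9 + c\right) \left(-2 + r\right) = \left(-2 + r\right) \left(9 + c\right)$)
$\left(-158 + I\right) + G{\left(-31,53 \right)} = \left(-158 - 1242\right) - 1122 = -1400 + \left(-18 + 62 + 477 - 1643\right) = -1400 - 1122 = -2522$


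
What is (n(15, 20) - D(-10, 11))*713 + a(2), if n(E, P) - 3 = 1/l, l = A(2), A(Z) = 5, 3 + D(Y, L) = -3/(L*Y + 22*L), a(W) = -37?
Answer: 967957/220 ≈ 4399.8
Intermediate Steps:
D(Y, L) = -3 - 3/(22*L + L*Y) (D(Y, L) = -3 - 3/(L*Y + 22*L) = -3 - 3/(22*L + L*Y))
l = 5
n(E, P) = 16/5 (n(E, P) = 3 + 1/5 = 16/5)
(n(15, 20) - D(-10, 11))*713 + a(2) = (16/5 - 3*(-1 - 22*11 - 1*11*(-10))/(11*(22 - 10)))*713 - 37 = (16/5 - 3*(-1 - 242 + 110)/(11*12))*713 - 37 = (16/5 - 3*(-133)/(11*12))*713 - 37 = (16/5 - 1*(-133/44))*713 - 37 = (16/5 + 133/44)*713 - 37 = (1369/220)*713 - 37 = 976097/220 - 37 = 967957/220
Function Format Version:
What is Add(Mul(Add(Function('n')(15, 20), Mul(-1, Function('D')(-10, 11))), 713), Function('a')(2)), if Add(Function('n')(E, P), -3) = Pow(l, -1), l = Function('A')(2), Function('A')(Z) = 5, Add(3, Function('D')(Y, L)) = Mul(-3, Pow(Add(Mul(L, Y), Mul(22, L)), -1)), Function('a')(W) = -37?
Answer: Rational(967957, 220) ≈ 4399.8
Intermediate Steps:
Function('D')(Y, L) = Add(-3, Mul(-3, Pow(Add(Mul(22, L), Mul(L, Y)), -1))) (Function('D')(Y, L) = Add(-3, Mul(-3, Pow(Add(Mul(L, Y), Mul(22, L)), -1))) = Add(-3, Mul(-3, Pow(Add(Mul(22, L), Mul(L, Y)), -1))))
l = 5
Function('n')(E, P) = Rational(16, 5) (Function('n')(E, P) = Add(3, Pow(5, -1)) = Add(3, Rational(1, 5)) = Rational(16, 5))
Add(Mul(Add(Function('n')(15, 20), Mul(-1, Function('D')(-10, 11))), 713), Function('a')(2)) = Add(Mul(Add(Rational(16, 5), Mul(-1, Mul(3, Pow(11, -1), Pow(Add(22, -10), -1), Add(-1, Mul(-22, 11), Mul(-1, 11, -10))))), 713), -37) = Add(Mul(Add(Rational(16, 5), Mul(-1, Mul(3, Rational(1, 11), Pow(12, -1), Add(-1, -242, 110)))), 713), -37) = Add(Mul(Add(Rational(16, 5), Mul(-1, Mul(3, Rational(1, 11), Rational(1, 12), -133))), 713), -37) = Add(Mul(Add(Rational(16, 5), Mul(-1, Rational(-133, 44))), 713), -37) = Add(Mul(Add(Rational(16, 5), Rational(133, 44)), 713), -37) = Add(Mul(Rational(1369, 220), 713), -37) = Add(Rational(976097, 220), -37) = Rational(967957, 220)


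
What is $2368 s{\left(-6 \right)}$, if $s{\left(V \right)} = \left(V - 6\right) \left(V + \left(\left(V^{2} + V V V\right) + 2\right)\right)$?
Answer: $5228544$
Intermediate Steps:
$s{\left(V \right)} = \left(-6 + V\right) \left(2 + V + V^{2} + V^{3}\right)$ ($s{\left(V \right)} = \left(-6 + V\right) \left(V + \left(\left(V^{2} + V^{2} V\right) + 2\right)\right) = \left(-6 + V\right) \left(V + \left(\left(V^{2} + V^{3}\right) + 2\right)\right) = \left(-6 + V\right) \left(V + \left(2 + V^{2} + V^{3}\right)\right) = \left(-6 + V\right) \left(2 + V + V^{2} + V^{3}\right)$)
$2368 s{\left(-6 \right)} = 2368 \left(-12 + \left(-6\right)^{4} - 5 \left(-6\right)^{2} - 5 \left(-6\right)^{3} - -24\right) = 2368 \left(-12 + 1296 - 180 - -1080 + 24\right) = 2368 \left(-12 + 1296 - 180 + 1080 + 24\right) = 2368 \cdot 2208 = 5228544$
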